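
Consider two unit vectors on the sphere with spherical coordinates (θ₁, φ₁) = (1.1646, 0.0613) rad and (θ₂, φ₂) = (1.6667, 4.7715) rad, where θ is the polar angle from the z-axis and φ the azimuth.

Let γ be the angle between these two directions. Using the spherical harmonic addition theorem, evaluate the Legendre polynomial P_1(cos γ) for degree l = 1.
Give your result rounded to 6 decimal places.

Addition theorem: P_1(cos γ) = (4π/3) Σ_m Y*_{lm}(Ω₁) Y_{lm}(Ω₂), m = −1…1:
  [-1]  conj(Y_{1,-1})(Ω₁) = 0.31679 + 0.01944j ; Y_{1,-1}(Ω₂) = 0.02032 + 0.34331j ; Δ = -0.00024 + 0.10915j
  [+0]  conj(Y_{1,0})(Ω₁) = 0.19306 + 0.00000j ; Y_{1,0}(Ω₂) = -0.04679 + 0.00000j ; Δ = -0.00903 + 0.00000j
  [+1]  conj(Y_{1,1})(Ω₁) = -0.31679 + 0.01944j ; Y_{1,1}(Ω₂) = -0.02032 + 0.34331j ; Δ = -0.00024 - 0.10915j
Total Σ_m = -0.00951 + 0.00000j. Multiply by 4.188790: -0.03984 + 0.00000j. P_1(cos γ) = -0.039837

-0.039837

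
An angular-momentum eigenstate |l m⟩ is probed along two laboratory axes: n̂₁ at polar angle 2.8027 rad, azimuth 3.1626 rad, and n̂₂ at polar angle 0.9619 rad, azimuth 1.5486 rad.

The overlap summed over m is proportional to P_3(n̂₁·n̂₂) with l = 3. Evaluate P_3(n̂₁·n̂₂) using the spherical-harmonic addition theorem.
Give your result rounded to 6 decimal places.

Expand P_3 via completeness: Σ_{m} conj(Y_{3,m}) at Ω₁ times Y_{3,m} at Ω₂ —
  term(m=-3) = (0.000456, -0.003500)   from Y*(Ω₁)=(-0.015299, -0.000965), Y(Ω₂)=(-0.015323, 0.229769)
  term(m=-2) = (0.041741, 0.003616)   from Y*(Ω₁)=(-0.106430, -0.004474), Y(Ω₂)=(-0.392924, -0.017454)
  term(m=-1) = (-0.002696, 0.062361)   from Y*(Ω₁)=(-0.370304, -0.007780), Y(Ω₂)=(0.003740, -0.168483)
  term(m=+0) = (0.148342, 0.000000)   from Y*(Ω₁)=(-0.509417, -0.000000), Y(Ω₂)=(-0.291199, 0.000000)
  term(m=+1) = (-0.002696, -0.062361)   from Y*(Ω₁)=(0.370304, -0.007780), Y(Ω₂)=(-0.003740, -0.168483)
  term(m=+2) = (0.041741, -0.003616)   from Y*(Ω₁)=(-0.106430, 0.004474), Y(Ω₂)=(-0.392924, 0.017454)
  term(m=+3) = (0.000456, 0.003500)   from Y*(Ω₁)=(0.015299, -0.000965), Y(Ω₂)=(0.015323, 0.229769)
Σ over m = (0.227344, 0.000000); ×(4π/7) → (0.408127, 0.000000). Real part: 0.408127

0.408127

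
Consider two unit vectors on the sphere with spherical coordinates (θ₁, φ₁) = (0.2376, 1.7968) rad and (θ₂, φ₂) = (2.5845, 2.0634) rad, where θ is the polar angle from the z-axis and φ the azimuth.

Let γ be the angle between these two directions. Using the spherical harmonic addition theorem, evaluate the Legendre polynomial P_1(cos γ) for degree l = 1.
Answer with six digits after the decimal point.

-0.704901

Expand P_1 via completeness: Σ_{m} conj(Y_{1,m}) at Ω₁ times Y_{1,m} at Ω₂ —
  m=-1: (-0.018222, 0.079251) × (-0.086389, -0.160951) = (0.014330, -0.003913)  (running Σ = (0.014330, -0.003913))
  m=0: (0.474876, -0.000000) × (-0.414724, 0.000000) = (-0.196942, 0.000000)  (running Σ = (-0.182612, -0.003913))
  m=1: (0.018222, 0.079251) × (0.086389, -0.160951) = (0.014330, 0.003913)  (running Σ = (-0.168283, 0.000000))
Total Σ_m = (-0.168283, 0.000000). Multiply by 4.188790: (-0.704901, 0.000000). P_1(cos γ) = -0.704901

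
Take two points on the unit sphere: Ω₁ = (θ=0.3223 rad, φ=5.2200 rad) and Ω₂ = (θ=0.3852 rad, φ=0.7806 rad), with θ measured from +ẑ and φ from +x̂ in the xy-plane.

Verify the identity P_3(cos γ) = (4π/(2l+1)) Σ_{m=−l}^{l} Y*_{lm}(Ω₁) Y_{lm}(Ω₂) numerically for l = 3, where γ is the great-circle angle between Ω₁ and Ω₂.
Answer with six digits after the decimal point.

0.248294

Summing Y*_{l m}(θ₁,φ₁)·Y_{l m}(θ₂,φ₂) over m ∈ [−3, 3]; prefactor 4π/(2·3+1) = 1.795196:
  term(m=-3) = (0.000214, 0.000200)   from Y*(Ω₁)=(-0.013244, 0.000636), Y(Ω₂)=(-0.015424, -0.015874)
  term(m=-2) = (-0.011114, 0.006753)   from Y*(Ω₁)=(-0.051296, -0.082629), Y(Ω₂)=(0.001283, -0.133709)
  term(m=-1) = (-0.038622, -0.137945)   from Y*(Ω₁)=(0.174077, -0.312960), Y(Ω₂)=(0.284204, -0.281490)
  term(m=+0) = (0.237353, 0.000000)   from Y*(Ω₁)=(0.530358, -0.000000), Y(Ω₂)=(0.447533, 0.000000)
  term(m=+1) = (-0.038622, 0.137945)   from Y*(Ω₁)=(-0.174077, -0.312960), Y(Ω₂)=(-0.284204, -0.281490)
  term(m=+2) = (-0.011114, -0.006753)   from Y*(Ω₁)=(-0.051296, 0.082629), Y(Ω₂)=(0.001283, 0.133709)
  term(m=+3) = (0.000214, -0.000200)   from Y*(Ω₁)=(0.013244, 0.000636), Y(Ω₂)=(0.015424, -0.015874)
Accumulated sum (0.138310, 0.000000); after 4π/(2l+1) scaling, (0.248294, 0.000000) ⇒ P_3 = 0.248294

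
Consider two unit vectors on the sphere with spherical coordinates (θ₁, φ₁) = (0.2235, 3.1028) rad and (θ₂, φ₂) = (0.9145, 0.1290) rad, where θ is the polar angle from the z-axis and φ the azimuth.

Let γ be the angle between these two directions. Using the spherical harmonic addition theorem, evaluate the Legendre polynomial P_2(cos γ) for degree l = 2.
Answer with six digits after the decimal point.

-0.233030

Term-by-term m-sum for l=2 (normalisation 4π/5 = 2.513274):
  m=-2: Y*=0.01892 - 0.00147j  Y=0.23443 - 0.06186j  product 0.00434 - 0.00152j
  m=-1: Y*=-0.16685 + 0.00648j  Y=0.37037 - 0.04804j  product -0.06148 + 0.01041j
  m=+0: Y*=0.58430 + 0.00000j  Y=0.03690 + 0.00000j  product 0.02156 + 0.00000j
  m=+1: Y*=0.16685 + 0.00648j  Y=-0.37037 - 0.04804j  product -0.06148 - 0.01041j
  m=+2: Y*=0.01892 + 0.00147j  Y=0.23443 + 0.06186j  product 0.00434 + 0.00152j
Σ over m = -0.09272 + 0.00000j; ×(4π/5) → -0.23303 + 0.00000j. Real part: -0.233030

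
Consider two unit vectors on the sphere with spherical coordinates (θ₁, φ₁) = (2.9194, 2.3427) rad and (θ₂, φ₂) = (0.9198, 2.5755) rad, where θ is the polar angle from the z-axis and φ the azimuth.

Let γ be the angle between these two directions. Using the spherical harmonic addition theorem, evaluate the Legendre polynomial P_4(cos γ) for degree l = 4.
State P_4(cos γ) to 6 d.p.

Term-by-term m-sum for l=4 (normalisation 4π/9 = 1.396263):
  m=-4: Y*=-0.001042+0.000056i  Y=-0.113282+0.136261i  product +0.000110-0.000148i
  m=-3: Y*=-0.009605-0.008857i  Y=+0.048541-0.378702i  product -0.003821+0.003208i
  m=-2: Y*=-0.002481-0.091916i  Y=+0.141183+0.300974i  product +0.027314-0.013724i
  m=-1: Y*=+0.259606-0.266709i  Y=+0.082672+0.052536i  product +0.035474-0.008411i
  m=+0: Y*=+0.649528-0.000000i  Y=-0.348753+0.000000i  product -0.226525+0.000000i
  m=+1: Y*=-0.259606-0.266709i  Y=-0.082672+0.052536i  product +0.035474+0.008411i
  m=+2: Y*=-0.002481+0.091916i  Y=+0.141183-0.300974i  product +0.027314+0.013724i
  m=+3: Y*=+0.009605-0.008857i  Y=-0.048541-0.378702i  product -0.003821-0.003208i
  m=+4: Y*=-0.001042-0.000056i  Y=-0.113282-0.136261i  product +0.000110+0.000148i
Total Σ_m = -0.108369+0.000000i. Multiply by 1.396263: -0.151312+0.000000i. P_4(cos γ) = -0.151312

-0.151312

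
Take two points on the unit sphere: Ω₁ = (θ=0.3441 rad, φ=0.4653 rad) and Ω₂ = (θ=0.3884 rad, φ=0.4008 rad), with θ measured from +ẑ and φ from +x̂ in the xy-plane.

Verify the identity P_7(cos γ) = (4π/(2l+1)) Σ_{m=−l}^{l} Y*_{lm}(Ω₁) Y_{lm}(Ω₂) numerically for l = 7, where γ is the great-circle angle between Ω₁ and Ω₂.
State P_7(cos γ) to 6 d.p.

Summing Y*_{l m}(θ₁,φ₁)·Y_{l m}(θ₂,φ₂) over m ∈ [−7, 7]; prefactor 4π/(2·7+1) = 0.837758:
  m=-7: (-0.000247, -0.000029) × (-0.000527, -0.000184) = (0.000000, 0.000000)  (running Σ = (0.000000, 0.000000))
  m=-6: (-0.002439, 0.000890) × (-0.003783, -0.003432) = (0.000012, 0.000005)  (running Σ = (0.000012, 0.000005))
  m=-5: (-0.011567, 0.012275) × (-0.012161, -0.026294) = (0.000463, 0.000155)  (running Σ = (0.000476, 0.000160))
  m=-4: (-0.021830, 0.073045) × (-0.003682, -0.113598) = (0.008378, 0.002211)  (running Σ = (0.008854, 0.002371))
  m=-3: (0.041991, 0.237636) × (0.111203, -0.288076) = (0.073127, 0.014329)  (running Σ = (0.081981, 0.016700))
  m=-2: (0.298607, 0.400896) × (0.371237, -0.383466) = (0.264584, 0.034322)  (running Σ = (0.346565, 0.051022))
  m=-1: (0.471060, 0.236504) × (0.380147, -0.161082) = (0.217168, 0.014027)  (running Σ = (0.563733, 0.065049))
  m=0: (-0.097768, -0.000000) × (-0.254443, 0.000000) = (0.024877, 0.000000)  (running Σ = (0.588609, 0.065049))
  m=1: (-0.471060, 0.236504) × (-0.380147, -0.161082) = (0.217168, -0.014027)  (running Σ = (0.805778, 0.051022))
  m=2: (0.298607, -0.400896) × (0.371237, 0.383466) = (0.264584, -0.034322)  (running Σ = (1.070361, 0.016700))
  m=3: (-0.041991, 0.237636) × (-0.111203, -0.288076) = (0.073127, -0.014329)  (running Σ = (1.143488, 0.002371))
  m=4: (-0.021830, -0.073045) × (-0.003682, 0.113598) = (0.008378, -0.002211)  (running Σ = (1.151866, 0.000160))
  m=5: (0.011567, 0.012275) × (0.012161, -0.026294) = (0.000463, -0.000155)  (running Σ = (1.152330, 0.000005))
  m=6: (-0.002439, -0.000890) × (-0.003783, 0.003432) = (0.000012, -0.000005)  (running Σ = (1.152342, 0.000000))
  m=7: (0.000247, -0.000029) × (0.000527, -0.000184) = (0.000000, -0.000000)  (running Σ = (1.152342, -0.000000))
Σ over m = (1.152342, -0.000000); ×(4π/15) → (0.965384, -0.000000). Real part: 0.965384

0.965384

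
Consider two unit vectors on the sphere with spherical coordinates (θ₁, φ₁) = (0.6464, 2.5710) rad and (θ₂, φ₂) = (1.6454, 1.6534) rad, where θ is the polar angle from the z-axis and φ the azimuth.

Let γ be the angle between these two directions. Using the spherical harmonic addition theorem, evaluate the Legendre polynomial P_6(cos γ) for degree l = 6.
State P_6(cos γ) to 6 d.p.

0.140285

Term-by-term m-sum for l=6 (normalisation 4π/13 = 0.966644):
  m=-6: -0.02216 + 0.00642j × -0.41791 + 0.22594j = 0.00781 - 0.00769j  (running Σ = 0.00781 - 0.00769j)
  m=-5: 0.10152 + 0.03014j × 0.04937 + 0.11266j = 0.00162 + 0.01293j  (running Σ = 0.00942 + 0.00524j)
  m=-4: -0.18427 - 0.21371j × -0.31335 + 0.10747j = 0.08071 + 0.04716j  (running Σ = 0.09013 + 0.05240j)
  m=-3: 0.06401 + 0.45103j × 0.03471 + 0.13718j = -0.05965 + 0.02443j  (running Σ = 0.03049 + 0.07683j)
  m=-2: 0.14418 - 0.31469j × -0.28785 + 0.04799j = -0.02640 + 0.09751j  (running Σ = 0.00409 + 0.17434j)
  m=-1: 0.11953 - 0.07671j × 0.01221 + 0.14753j = 0.01278 + 0.01670j  (running Σ = 0.01686 + 0.19103j)
  m=0: -0.39590 + 0.00000j × -0.28138 + 0.00000j = 0.11140 + 0.00000j  (running Σ = 0.12826 + 0.19103j)
  m=1: -0.11953 - 0.07671j × -0.01221 + 0.14753j = 0.01278 - 0.01670j  (running Σ = 0.14104 + 0.17434j)
  m=2: 0.14418 + 0.31469j × -0.28785 - 0.04799j = -0.02640 - 0.09751j  (running Σ = 0.11464 + 0.07683j)
  m=3: -0.06401 + 0.45103j × -0.03471 + 0.13718j = -0.05965 - 0.02443j  (running Σ = 0.05499 + 0.05240j)
  m=4: -0.18427 + 0.21371j × -0.31335 - 0.10747j = 0.08071 - 0.04716j  (running Σ = 0.13570 + 0.00524j)
  m=5: -0.10152 + 0.03014j × -0.04937 + 0.11266j = 0.00162 - 0.01293j  (running Σ = 0.13732 - 0.00769j)
  m=6: -0.02216 - 0.00642j × -0.41791 - 0.22594j = 0.00781 + 0.00769j  (running Σ = 0.14513 - 0.00000j)
Accumulated sum 0.14513 - 0.00000j; after 4π/(2l+1) scaling, 0.14029 - 0.00000j ⇒ P_6 = 0.140285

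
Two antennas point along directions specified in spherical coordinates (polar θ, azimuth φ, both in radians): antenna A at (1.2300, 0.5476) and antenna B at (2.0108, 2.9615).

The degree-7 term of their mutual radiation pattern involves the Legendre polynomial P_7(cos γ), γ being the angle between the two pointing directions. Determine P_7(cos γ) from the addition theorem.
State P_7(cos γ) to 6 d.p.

Term-by-term m-sum for l=7 (normalisation 4π/15 = 0.837758):
  m=-7: Y*=(-0.254421, -0.210672)  Y=(-0.075734, -0.236305)  product (-0.030515, 0.076076)
  m=-6: Y*=(-0.433773, -0.062902)  Y=(-0.205808, -0.385628)  product (0.065017, 0.180220)
  m=-5: Y*=(-0.113503, 0.048470)  Y=(-0.187744, -0.236812)  product (0.032788, 0.017779)
  m=-4: Y*=(0.173949, -0.243861)  Y=(0.100972, 0.088626)  product (0.039176, -0.009207)
  m=-3: Y*=(0.017248, -0.239132)  Y=(0.299837, 0.179844)  product (0.048178, -0.068599)
  m=-2: Y*=(0.095627, 0.185673)  Y=(0.012764, 0.004807)  product (0.000328, 0.002830)
  m=-1: Y*=(0.231389, 0.141103)  Y=(-0.327559, -0.059637)  product (-0.067379, -0.060019)
  m=+0: Y*=(-0.179401, -0.000000)  Y=(-0.055286, 0.000000)  product (0.009918, 0.000000)
  m=+1: Y*=(-0.231389, 0.141103)  Y=(0.327559, -0.059637)  product (-0.067379, 0.060019)
  m=+2: Y*=(0.095627, -0.185673)  Y=(0.012764, -0.004807)  product (0.000328, -0.002830)
  m=+3: Y*=(-0.017248, -0.239132)  Y=(-0.299837, 0.179844)  product (0.048178, 0.068599)
  m=+4: Y*=(0.173949, 0.243861)  Y=(0.100972, -0.088626)  product (0.039176, 0.009207)
  m=+5: Y*=(0.113503, 0.048470)  Y=(0.187744, -0.236812)  product (0.032788, -0.017779)
  m=+6: Y*=(-0.433773, 0.062902)  Y=(-0.205808, 0.385628)  product (0.065017, -0.180220)
  m=+7: Y*=(0.254421, -0.210672)  Y=(0.075734, -0.236305)  product (-0.030515, -0.076076)
Accumulated sum (0.185107, 0.000000); after 4π/(2l+1) scaling, (0.155075, 0.000000) ⇒ P_7 = 0.155075

0.155075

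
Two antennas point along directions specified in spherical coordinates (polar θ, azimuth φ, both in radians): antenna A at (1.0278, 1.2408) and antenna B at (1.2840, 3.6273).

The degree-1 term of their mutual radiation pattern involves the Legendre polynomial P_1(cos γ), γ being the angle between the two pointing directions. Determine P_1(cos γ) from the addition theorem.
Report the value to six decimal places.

-0.451835

Expand P_1 via completeness: Σ_{m} conj(Y_{1,m}) at Ω₁ times Y_{1,m} at Ω₂ —
  term(m=-1) = (-0.071381, -0.067181)   from Y*(Ω₁)=(0.095851, 0.279839), Y(Ω₂)=(-0.293056, 0.154701)
  term(m=+0) = (0.034894, 0.000000)   from Y*(Ω₁)=(0.252463, -0.000000), Y(Ω₂)=(0.138216, 0.000000)
  term(m=+1) = (-0.071381, 0.067181)   from Y*(Ω₁)=(-0.095851, 0.279839), Y(Ω₂)=(0.293056, 0.154701)
Total Σ_m = (-0.107868, 0.000000). Multiply by 4.188790: (-0.451835, 0.000000). P_1(cos γ) = -0.451835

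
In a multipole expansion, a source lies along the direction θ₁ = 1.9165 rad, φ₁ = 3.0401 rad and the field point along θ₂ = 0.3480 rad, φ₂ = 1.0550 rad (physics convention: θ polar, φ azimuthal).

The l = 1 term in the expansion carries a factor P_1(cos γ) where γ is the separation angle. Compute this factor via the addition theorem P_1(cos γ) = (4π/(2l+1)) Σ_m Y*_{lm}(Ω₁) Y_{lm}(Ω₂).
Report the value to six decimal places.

-0.447703

Summing Y*_{l m}(θ₁,φ₁)·Y_{l m}(θ₂,φ₂) over m ∈ [−1, 1]; prefactor 4π/(2·1+1) = 4.188790:
  m=-1: Y*=-0.323381+0.032934i  Y=+0.058112-0.102492i  product -0.015417+0.035058i
  m=+0: Y*=-0.165567-0.000000i  Y=+0.459314+0.000000i  product -0.076047-0.000000i
  m=+1: Y*=+0.323381+0.032934i  Y=-0.058112-0.102492i  product -0.015417-0.035058i
Σ over m = -0.106881+0.000000i; ×(4π/3) → -0.447703+0.000000i. Real part: -0.447703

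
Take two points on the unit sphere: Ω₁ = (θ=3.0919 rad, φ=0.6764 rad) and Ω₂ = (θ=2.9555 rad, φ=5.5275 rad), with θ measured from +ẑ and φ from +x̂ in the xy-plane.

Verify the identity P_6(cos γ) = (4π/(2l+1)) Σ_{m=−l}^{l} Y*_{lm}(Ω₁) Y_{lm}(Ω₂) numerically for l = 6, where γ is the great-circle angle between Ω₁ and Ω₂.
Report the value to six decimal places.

0.668676

Expand P_6 via completeness: Σ_{m} conj(Y_{6,m}) at Ω₁ times Y_{6,m} at Ω₂ —
  term(m=-6) = -0.00000 + 0.00000j   from Y*(Ω₁)=-0.00000 - 0.00000j, Y(Ω₂)=-0.00000 - 0.00002j
  term(m=-5) = 0.00000 + 0.00000j   from Y*(Ω₁)=0.00000 + 0.00000j, Y(Ω₂)=0.00029 + 0.00021j
  term(m=-4) = 0.00000 - 0.00000j   from Y*(Ω₁)=-0.00002 + 0.00001j, Y(Ω₂)=-0.00400 + 0.00048j
  term(m=-3) = -0.00001 - 0.00002j   from Y*(Ω₁)=0.00028 - 0.00057j, Y(Ω₂)=0.01982 - 0.02371j
  term(m=-2) = -0.00197 + 0.00056j   from Y*(Ω₁)=0.00276 + 0.01246j, Y(Ω₂)=0.00953 + 0.16022j
  term(m=-1) = 0.01140 + 0.08165j   from Y*(Ω₁)=-0.12610 - 0.10122j, Y(Ω₂)=-0.37107 - 0.34965j
  term(m=+0) = 0.67291 + 0.00000j   from Y*(Ω₁)=0.99090 + 0.00000j, Y(Ω₂)=0.67909 + 0.00000j
  term(m=+1) = 0.01140 - 0.08165j   from Y*(Ω₁)=0.12610 - 0.10122j, Y(Ω₂)=0.37107 - 0.34965j
  term(m=+2) = -0.00197 - 0.00056j   from Y*(Ω₁)=0.00276 - 0.01246j, Y(Ω₂)=0.00953 - 0.16022j
  term(m=+3) = -0.00001 + 0.00002j   from Y*(Ω₁)=-0.00028 - 0.00057j, Y(Ω₂)=-0.01982 - 0.02371j
  term(m=+4) = 0.00000 + 0.00000j   from Y*(Ω₁)=-0.00002 - 0.00001j, Y(Ω₂)=-0.00400 - 0.00048j
  term(m=+5) = 0.00000 - 0.00000j   from Y*(Ω₁)=-0.00000 + 0.00000j, Y(Ω₂)=-0.00029 + 0.00021j
  term(m=+6) = -0.00000 - 0.00000j   from Y*(Ω₁)=-0.00000 + 0.00000j, Y(Ω₂)=-0.00000 + 0.00002j
Σ over m = 0.69175 + 0.00000j; ×(4π/13) → 0.66868 + 0.00000j. Real part: 0.668676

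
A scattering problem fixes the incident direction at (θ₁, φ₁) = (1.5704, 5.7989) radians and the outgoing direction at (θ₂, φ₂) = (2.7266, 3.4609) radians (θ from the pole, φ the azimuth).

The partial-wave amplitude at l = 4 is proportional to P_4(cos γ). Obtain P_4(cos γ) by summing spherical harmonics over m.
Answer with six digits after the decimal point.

Summing Y*_{l m}(θ₁,φ₁)·Y_{l m}(θ₂,φ₂) over m ∈ [−4, 4]; prefactor 4π/(2·4+1) = 1.396263:
  term(m=-4) = (-0.005161, 0.000376)   from Y*(Ω₁)=(-0.158517, -0.413167), Y(Ω₂)=(0.003384, -0.011193)
  term(m=-3) = (-0.000028, -0.000025)   from Y*(Ω₁)=(0.000058, -0.000493), Y(Ω₂)=(0.043183, -0.061408)
  term(m=-2) = (0.003218, 0.088388)   from Y*(Ω₁)=(-0.189500, 0.275673), Y(Ω₂)=(0.212290, -0.157602)
  term(m=-1) = (-0.000195, 0.000202)   from Y*(Ω₁)=(-0.000498, 0.000262), Y(Ω₂)=(0.474330, -0.156823)
  term(m=+0) = (0.081331, 0.000000)   from Y*(Ω₁)=(0.317356, -0.000000), Y(Ω₂)=(0.256276, 0.000000)
  term(m=+1) = (-0.000195, -0.000202)   from Y*(Ω₁)=(0.000498, 0.000262), Y(Ω₂)=(-0.474330, -0.156823)
  term(m=+2) = (0.003218, -0.088388)   from Y*(Ω₁)=(-0.189500, -0.275673), Y(Ω₂)=(0.212290, 0.157602)
  term(m=+3) = (-0.000028, 0.000025)   from Y*(Ω₁)=(-0.000058, -0.000493), Y(Ω₂)=(-0.043183, -0.061408)
  term(m=+4) = (-0.005161, -0.000376)   from Y*(Ω₁)=(-0.158517, 0.413167), Y(Ω₂)=(0.003384, 0.011193)
Total Σ_m = (0.076998, 0.000000). Multiply by 1.396263: (0.107510, 0.000000). P_4(cos γ) = 0.107510

0.107510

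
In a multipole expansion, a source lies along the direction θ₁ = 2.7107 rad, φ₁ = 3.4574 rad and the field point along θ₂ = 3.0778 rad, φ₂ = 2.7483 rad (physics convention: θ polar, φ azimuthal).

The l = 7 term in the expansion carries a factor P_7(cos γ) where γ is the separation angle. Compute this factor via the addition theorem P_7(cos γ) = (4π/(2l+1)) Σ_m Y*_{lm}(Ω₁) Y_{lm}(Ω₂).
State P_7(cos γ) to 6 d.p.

Term-by-term m-sum for l=7 (normalisation 4π/15 = 0.837758):
  m=-7: 0.00066 - 0.00089j × 0.00000 - 0.00000j = 0.00000 - 0.00000j  (running Σ = 0.00000 - 0.00000j)
  m=-6: 0.00287 - 0.00856j × 0.00000 - 0.00000j = -0.00000 - 0.00000j  (running Σ = -0.00000 - 0.00000j)
  m=-5: 0.00037 - 0.04539j × 0.00000 - 0.00000j = -0.00000 - 0.00000j  (running Σ = -0.00000 - 0.00000j)
  m=-4: -0.04750 - 0.14955j × 0.00000 - 0.00012j = -0.00002 + 0.00001j  (running Σ = -0.00002 + 0.00001j)
  m=-3: -0.21635 - 0.30090j × -0.00086 - 0.00210j = -0.00044 + 0.00071j  (running Σ = -0.00046 + 0.00072j)
  m=-2: -0.43330 - 0.31700j × -0.02119 - 0.02124j = 0.00245 + 0.01592j  (running Σ = 0.00199 + 0.01664j)
  m=-1: -0.26529 - 0.08668j × -0.23415 - 0.09715j = 0.05370 + 0.04607j  (running Σ = 0.05568 + 0.06271j)
  m=0: 0.36494 + 0.00000j × -1.03117 + 0.00000j = -0.37632 + 0.00000j  (running Σ = -0.32063 + 0.06271j)
  m=1: 0.26529 - 0.08668j × 0.23415 - 0.09715j = 0.05370 - 0.04607j  (running Σ = -0.26693 + 0.01664j)
  m=2: -0.43330 + 0.31700j × -0.02119 + 0.02124j = 0.00245 - 0.01592j  (running Σ = -0.26448 + 0.00072j)
  m=3: 0.21635 - 0.30090j × 0.00086 - 0.00210j = -0.00044 - 0.00071j  (running Σ = -0.26493 + 0.00001j)
  m=4: -0.04750 + 0.14955j × 0.00000 + 0.00012j = -0.00002 - 0.00001j  (running Σ = -0.26495 - 0.00000j)
  m=5: -0.00037 - 0.04539j × -0.00000 - 0.00000j = -0.00000 + 0.00000j  (running Σ = -0.26495 - 0.00000j)
  m=6: 0.00287 + 0.00856j × 0.00000 + 0.00000j = -0.00000 + 0.00000j  (running Σ = -0.26495 - 0.00000j)
  m=7: -0.00066 - 0.00089j × -0.00000 - 0.00000j = 0.00000 + 0.00000j  (running Σ = -0.26495 + 0.00000j)
Total Σ_m = -0.26495 + 0.00000j. Multiply by 0.837758: -0.22196 + 0.00000j. P_7(cos γ) = -0.221961

-0.221961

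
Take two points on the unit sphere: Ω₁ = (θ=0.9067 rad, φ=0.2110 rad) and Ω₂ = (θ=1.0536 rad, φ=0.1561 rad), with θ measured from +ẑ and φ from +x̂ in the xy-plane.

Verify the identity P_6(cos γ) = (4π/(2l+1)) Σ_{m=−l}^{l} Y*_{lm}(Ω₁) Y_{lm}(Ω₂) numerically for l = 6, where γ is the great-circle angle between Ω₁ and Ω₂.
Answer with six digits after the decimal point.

Summing Y*_{l m}(θ₁,φ₁)·Y_{l m}(θ₂,φ₂) over m ∈ [−6, 6]; prefactor 4π/(2·6+1) = 0.966644:
  [-6]  conj(Y_{6,-6})(Ω₁) = +0.034570+0.109887i ; Y_{6,-6}(Ω₂) = +0.123446-0.167826i ; Δ = +0.022710+0.007763i
  [-5]  conj(Y_{6,-5})(Ω₁) = +0.154052+0.271700i ; Y_{6,-5}(Ω₂) = +0.291712-0.288868i ; Δ = +0.123424+0.034757i
  [-4]  conj(Y_{6,-4})(Ω₁) = +0.289789+0.325912i ; Y_{6,-4}(Ω₂) = +0.279112-0.201120i ; Δ = +0.146431+0.032683i
  [-3]  conj(Y_{6,-3})(Ω₁) = +0.186322+0.136708i ; Y_{6,-3}(Ω₂) = -0.058653+0.029669i ; Δ = -0.014984-0.002490i
  [-2]  conj(Y_{6,-2})(Ω₁) = -0.198183-0.088979i ; Y_{6,-2}(Ω₂) = -0.334451+0.107946i ; Δ = +0.075887+0.008366i
  [-1]  conj(Y_{6,-1})(Ω₁) = -0.319527-0.068439i ; Y_{6,-1}(Ω₂) = -0.063301+0.009962i ; Δ = +0.020908+0.001149i
  [+0]  conj(Y_{6,0})(Ω₁) = +0.133075-0.000000i ; Y_{6,0}(Ω₂) = +0.331721+0.000000i ; Δ = +0.044144+0.000000i
  [+1]  conj(Y_{6,1})(Ω₁) = +0.319527-0.068439i ; Y_{6,1}(Ω₂) = +0.063301+0.009962i ; Δ = +0.020908-0.001149i
  [+2]  conj(Y_{6,2})(Ω₁) = -0.198183+0.088979i ; Y_{6,2}(Ω₂) = -0.334451-0.107946i ; Δ = +0.075887-0.008366i
  [+3]  conj(Y_{6,3})(Ω₁) = -0.186322+0.136708i ; Y_{6,3}(Ω₂) = +0.058653+0.029669i ; Δ = -0.014984+0.002490i
  [+4]  conj(Y_{6,4})(Ω₁) = +0.289789-0.325912i ; Y_{6,4}(Ω₂) = +0.279112+0.201120i ; Δ = +0.146431-0.032683i
  [+5]  conj(Y_{6,5})(Ω₁) = -0.154052+0.271700i ; Y_{6,5}(Ω₂) = -0.291712-0.288868i ; Δ = +0.123424-0.034757i
  [+6]  conj(Y_{6,6})(Ω₁) = +0.034570-0.109887i ; Y_{6,6}(Ω₂) = +0.123446+0.167826i ; Δ = +0.022710-0.007763i
Σ over m = +0.792896+0.000000i; ×(4π/13) → +0.766448+0.000000i. Real part: 0.766448

0.766448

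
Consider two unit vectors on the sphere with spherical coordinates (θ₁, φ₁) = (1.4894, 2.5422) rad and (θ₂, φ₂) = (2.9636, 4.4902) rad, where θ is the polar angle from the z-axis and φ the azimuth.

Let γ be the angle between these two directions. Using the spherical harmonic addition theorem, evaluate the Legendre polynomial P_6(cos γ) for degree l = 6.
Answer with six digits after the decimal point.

-0.183060

Term-by-term m-sum for l=6 (normalisation 4π/13 = 0.966644):
  term(m=-6) = +0.000004+0.000005i   from Y*(Ω₁)=-0.425436+0.208014i, Y(Ω₂)=-0.000004-0.000014i
  term(m=-5) = +0.000036-0.000012i   from Y*(Ω₁)=+0.132428+0.019288i, Y(Ω₂)=+0.000257-0.000127i
  term(m=-4) = -0.000068+0.001103i   from Y*(Ω₁)=+0.240206+0.221107i, Y(Ω₂)=+0.002134+0.002628i
  term(m=-3) = +0.003784+0.001778i   from Y*(Ω₁)=-0.034603-0.149550i, Y(Ω₂)=-0.016842+0.021409i
  term(m=-2) = -0.030859+0.029003i   from Y*(Ω₁)=+0.103780-0.265980i, Y(Ω₂)=-0.133922-0.063765i
  term(m=-1) = +0.029273+0.073889i   from Y*(Ω₁)=-0.132401+0.090462i, Y(Ω₂)=+0.109219-0.483444i
  term(m=+0) = -0.193719-0.000000i   from Y*(Ω₁)=-0.274592-0.000000i, Y(Ω₂)=+0.705481+0.000000i
  term(m=+1) = +0.029273-0.073889i   from Y*(Ω₁)=+0.132401+0.090462i, Y(Ω₂)=-0.109219-0.483444i
  term(m=+2) = -0.030859-0.029003i   from Y*(Ω₁)=+0.103780+0.265980i, Y(Ω₂)=-0.133922+0.063765i
  term(m=+3) = +0.003784-0.001778i   from Y*(Ω₁)=+0.034603-0.149550i, Y(Ω₂)=+0.016842+0.021409i
  term(m=+4) = -0.000068-0.001103i   from Y*(Ω₁)=+0.240206-0.221107i, Y(Ω₂)=+0.002134-0.002628i
  term(m=+5) = +0.000036+0.000012i   from Y*(Ω₁)=-0.132428+0.019288i, Y(Ω₂)=-0.000257-0.000127i
  term(m=+6) = +0.000004-0.000005i   from Y*(Ω₁)=-0.425436-0.208014i, Y(Ω₂)=-0.000004+0.000014i
Total Σ_m = -0.189377-0.000000i. Multiply by 0.966644: -0.183060-0.000000i. P_6(cos γ) = -0.183060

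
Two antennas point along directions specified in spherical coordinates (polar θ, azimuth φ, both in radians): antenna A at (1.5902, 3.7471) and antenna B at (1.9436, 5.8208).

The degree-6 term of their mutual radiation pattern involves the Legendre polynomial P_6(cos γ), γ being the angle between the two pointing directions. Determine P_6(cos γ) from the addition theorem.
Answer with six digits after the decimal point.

0.325681

Term-by-term m-sum for l=6 (normalisation 4π/13 = 0.966644):
  m=-6: -0.425430-0.227713i × -0.294180+0.113182i = +0.150926+0.018837i  (running Σ = +0.150926+0.018837i)
  m=-5: -0.032228+0.003692i × +0.288297-0.315022i = -0.008128+0.011217i  (running Σ = +0.142798+0.030054i)
  m=-4: +0.267021-0.233989i × -0.033918+0.118512i = +0.018674+0.039582i  (running Σ = +0.161471+0.069636i)
  m=-3: +0.009205-0.036705i × +0.053919+0.290306i = +0.011152+0.000693i  (running Σ = +0.172624+0.070329i)
  m=-2: +0.113848+0.302664i × -0.137265-0.182060i = +0.039476-0.062272i  (running Σ = +0.212099+0.008057i)
  m=-1: +0.032781+0.022693i × -0.200228-0.099798i = -0.004299-0.007815i  (running Σ = +0.207800+0.000242i)
  m=0: -0.315336-0.000000i × +0.249515+0.000000i = -0.078681-0.000000i  (running Σ = +0.129119+0.000242i)
  m=1: -0.032781+0.022693i × +0.200228-0.099798i = -0.004299+0.007815i  (running Σ = +0.124820+0.008057i)
  m=2: +0.113848-0.302664i × -0.137265+0.182060i = +0.039476+0.062272i  (running Σ = +0.164296+0.070329i)
  m=3: -0.009205-0.036705i × -0.053919+0.290306i = +0.011152-0.000693i  (running Σ = +0.175448+0.069636i)
  m=4: +0.267021+0.233989i × -0.033918-0.118512i = +0.018674-0.039582i  (running Σ = +0.194122+0.030054i)
  m=5: +0.032228+0.003692i × -0.288297-0.315022i = -0.008128-0.011217i  (running Σ = +0.185994+0.018837i)
  m=6: -0.425430+0.227713i × -0.294180-0.113182i = +0.150926-0.018837i  (running Σ = +0.336920+0.000000i)
Accumulated sum +0.336920+0.000000i; after 4π/(2l+1) scaling, +0.325681+0.000000i ⇒ P_6 = 0.325681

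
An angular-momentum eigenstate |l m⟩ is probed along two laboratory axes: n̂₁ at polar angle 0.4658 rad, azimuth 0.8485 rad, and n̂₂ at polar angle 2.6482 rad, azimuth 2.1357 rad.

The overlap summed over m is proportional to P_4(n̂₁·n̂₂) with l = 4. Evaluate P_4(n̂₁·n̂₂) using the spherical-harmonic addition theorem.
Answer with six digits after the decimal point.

-0.384375

Addition theorem: P_4(cos γ) = (4π/9) Σ_m Y*_{lm}(Ω₁) Y_{lm}(Ω₂), m = −4…4:
  m=-4: Y*=(-0.017437, -0.004497)  Y=(-0.014153, -0.017190)  product (0.000169, 0.000363)
  m=-3: Y*=(-0.083848, 0.056884)  Y=(-0.116218, 0.014475)  product (0.008921, -0.007825)
  m=-2: Y*=(-0.038969, 0.307138)  Y=(-0.141881, 0.300602)  product (-0.086798, -0.055291)
  m=-1: Y*=(0.324805, 0.368619)  Y=(0.256690, 0.405001)  product (-0.065917, 0.226167)
  m=+0: Y*=(0.143367, -0.000000)  Y=(0.083418, 0.000000)  product (0.011959, 0.000000)
  m=+1: Y*=(-0.324805, 0.368619)  Y=(-0.256690, 0.405001)  product (-0.065917, -0.226167)
  m=+2: Y*=(-0.038969, -0.307138)  Y=(-0.141881, -0.300602)  product (-0.086798, 0.055291)
  m=+3: Y*=(0.083848, 0.056884)  Y=(0.116218, 0.014475)  product (0.008921, 0.007825)
  m=+4: Y*=(-0.017437, 0.004497)  Y=(-0.014153, 0.017190)  product (0.000169, -0.000363)
Total Σ_m = (-0.275288, 0.000000). Multiply by 1.396263: (-0.384375, 0.000000). P_4(cos γ) = -0.384375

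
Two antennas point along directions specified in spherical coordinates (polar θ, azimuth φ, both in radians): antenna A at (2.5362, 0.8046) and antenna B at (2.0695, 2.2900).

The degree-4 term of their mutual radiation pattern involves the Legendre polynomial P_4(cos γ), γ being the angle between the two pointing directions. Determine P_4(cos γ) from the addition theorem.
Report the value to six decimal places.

Addition theorem: P_4(cos γ) = (4π/9) Σ_m Y*_{lm}(Ω₁) Y_{lm}(Ω₂), m = −4…4:
  [-4]  conj(Y_{4,-4})(Ω₁) = -0.04628 - 0.00356j ; Y_{4,-4}(Ω₂) = -0.25405 - 0.06888j ; Δ = 0.01151 + 0.00409j
  [-3]  conj(Y_{4,-3})(Ω₁) = 0.14163 - 0.12619j ; Y_{4,-3}(Ω₂) = -0.33764 + 0.22452j ; Δ = -0.01949 + 0.07440j
  [-2]  conj(Y_{4,-2})(Ω₁) = -0.01553 + 0.40413j ; Y_{4,-2}(Ω₂) = -0.02048 + 0.15378j ; Δ = -0.06183 - 0.01066j
  [-1]  conj(Y_{4,-1})(Ω₁) = -0.26602 - 0.27644j ; Y_{4,-1}(Ω₂) = -0.18310 - 0.20910j ; Δ = -0.00909 + 0.10624j
  [+0]  conj(Y_{4,0})(Ω₁) = -0.13576 + 0.00000j ; Y_{4,0}(Ω₂) = -0.21487 + 0.00000j ; Δ = 0.02917 + 0.00000j
  [+1]  conj(Y_{4,1})(Ω₁) = 0.26602 - 0.27644j ; Y_{4,1}(Ω₂) = 0.18310 - 0.20910j ; Δ = -0.00909 - 0.10624j
  [+2]  conj(Y_{4,2})(Ω₁) = -0.01553 - 0.40413j ; Y_{4,2}(Ω₂) = -0.02048 - 0.15378j ; Δ = -0.06183 + 0.01066j
  [+3]  conj(Y_{4,3})(Ω₁) = -0.14163 - 0.12619j ; Y_{4,3}(Ω₂) = 0.33764 + 0.22452j ; Δ = -0.01949 - 0.07440j
  [+4]  conj(Y_{4,4})(Ω₁) = -0.04628 + 0.00356j ; Y_{4,4}(Ω₂) = -0.25405 + 0.06888j ; Δ = 0.01151 - 0.00409j
Σ over m = -0.12863 - 0.00000j; ×(4π/9) → -0.17960 - 0.00000j. Real part: -0.179604

-0.179604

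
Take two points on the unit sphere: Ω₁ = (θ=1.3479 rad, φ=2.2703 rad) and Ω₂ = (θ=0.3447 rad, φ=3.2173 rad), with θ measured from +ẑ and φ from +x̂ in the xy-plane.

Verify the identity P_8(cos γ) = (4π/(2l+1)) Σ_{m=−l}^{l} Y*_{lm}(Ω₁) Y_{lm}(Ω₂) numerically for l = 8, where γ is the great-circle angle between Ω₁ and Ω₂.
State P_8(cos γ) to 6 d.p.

Addition theorem: P_8(cos γ) = (4π/17) Σ_m Y*_{lm}(Ω₁) Y_{lm}(Ω₂), m = −8…8:
  [-8]  conj(Y_{8,-8})(Ω₁) = 0.32610 - 0.26758j ; Y_{8,-8}(Ω₂) = 0.00007 - 0.00005j ; Δ = 0.00001 - 0.00004j
  [-7]  conj(Y_{8,-7})(Ω₁) = -0.37599 - 0.07003j ; Y_{8,-7}(Ω₂) = -0.00084 + 0.00049j ; Δ = 0.00035 - 0.00013j
  [-6]  conj(Y_{8,-6})(Ω₁) = -0.04262 - 0.07525j ; Y_{8,-6}(Ω₂) = 0.00619 - 0.00302j ; Δ = -0.00049 - 0.00034j
  [-5]  conj(Y_{8,-5})(Ω₁) = -0.12528 + 0.33699j ; Y_{8,-5}(Ω₂) = -0.03223 + 0.01282j ; Δ = -0.00028 - 0.01247j
  [-4]  conj(Y_{8,-4})(Ω₁) = 0.03322 - 0.01189j ; Y_{8,-4}(Ω₂) = 0.12198 - 0.03811j ; Δ = 0.00360 - 0.00272j
  [-3]  conj(Y_{8,-3})(Ω₁) = 0.28203 + 0.16438j ; Y_{8,-3}(Ω₂) = -0.32670 + 0.07550j ; Δ = -0.10455 - 0.03241j
  [-2]  conj(Y_{8,-2})(Ω₁) = -0.01509 - 0.08699j ; Y_{8,-2}(Ω₂) = 0.56141 - 0.08566j ; Δ = -0.01592 - 0.04754j
  [-1]  conj(Y_{8,-1})(Ω₁) = 0.19792 - 0.23522j ; Y_{8,-1}(Ω₂) = -0.42940 + 0.03257j ; Δ = -0.07733 + 0.10745j
  [+0]  conj(Y_{8,0})(Ω₁) = -0.10348 + 0.00000j ; Y_{8,0}(Ω₂) = -0.27725 + 0.00000j ; Δ = 0.02869 + 0.00000j
  [+1]  conj(Y_{8,1})(Ω₁) = -0.19792 - 0.23522j ; Y_{8,1}(Ω₂) = 0.42940 + 0.03257j ; Δ = -0.07733 - 0.10745j
  [+2]  conj(Y_{8,2})(Ω₁) = -0.01509 + 0.08699j ; Y_{8,2}(Ω₂) = 0.56141 + 0.08566j ; Δ = -0.01592 + 0.04754j
  [+3]  conj(Y_{8,3})(Ω₁) = -0.28203 + 0.16438j ; Y_{8,3}(Ω₂) = 0.32670 + 0.07550j ; Δ = -0.10455 + 0.03241j
  [+4]  conj(Y_{8,4})(Ω₁) = 0.03322 + 0.01189j ; Y_{8,4}(Ω₂) = 0.12198 + 0.03811j ; Δ = 0.00360 + 0.00272j
  [+5]  conj(Y_{8,5})(Ω₁) = 0.12528 + 0.33699j ; Y_{8,5}(Ω₂) = 0.03223 + 0.01282j ; Δ = -0.00028 + 0.01247j
  [+6]  conj(Y_{8,6})(Ω₁) = -0.04262 + 0.07525j ; Y_{8,6}(Ω₂) = 0.00619 + 0.00302j ; Δ = -0.00049 + 0.00034j
  [+7]  conj(Y_{8,7})(Ω₁) = 0.37599 - 0.07003j ; Y_{8,7}(Ω₂) = 0.00084 + 0.00049j ; Δ = 0.00035 + 0.00013j
  [+8]  conj(Y_{8,8})(Ω₁) = 0.32610 + 0.26758j ; Y_{8,8}(Ω₂) = 0.00007 + 0.00005j ; Δ = 0.00001 + 0.00004j
Total Σ_m = -0.36054 - 0.00000j. Multiply by 0.739198: -0.26651 - 0.00000j. P_8(cos γ) = -0.266511

-0.266511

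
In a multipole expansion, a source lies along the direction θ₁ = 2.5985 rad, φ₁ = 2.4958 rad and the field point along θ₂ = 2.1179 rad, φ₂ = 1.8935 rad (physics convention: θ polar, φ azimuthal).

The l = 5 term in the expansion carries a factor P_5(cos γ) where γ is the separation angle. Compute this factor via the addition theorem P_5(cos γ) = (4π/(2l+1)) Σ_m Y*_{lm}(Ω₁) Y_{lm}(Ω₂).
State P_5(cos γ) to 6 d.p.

-0.387012

Term-by-term m-sum for l=5 (normalisation 4π/11 = 1.142397):
  m=-5: +0.017043-0.001493i × -0.210680+0.009006i = -0.003577+0.000468i  (running Σ = -0.003577+0.000468i)
  m=-4: +0.076008+0.047486i × -0.112245+0.390372i = -0.027069+0.024341i  (running Σ = -0.030646+0.024809i)
  m=-3: +0.095774+0.249452i × +0.254860+0.175366i = -0.019337+0.080371i  (running Σ = -0.049982+0.105180i)
  m=-2: -0.128022+0.446536i × -0.096641+0.072769i = -0.020122-0.052470i  (running Σ = -0.070104+0.052710i)
  m=-1: -0.267006+0.201212i × +0.108497+0.324461i = -0.094255-0.064802i  (running Σ = -0.164359-0.012092i)
  m=0: +0.246534-0.000000i × -0.040778+0.000000i = -0.010053+0.000000i  (running Σ = -0.174412-0.012092i)
  m=1: +0.267006+0.201212i × -0.108497+0.324461i = -0.094255+0.064802i  (running Σ = -0.268667+0.052710i)
  m=2: -0.128022-0.446536i × -0.096641-0.072769i = -0.020122+0.052470i  (running Σ = -0.288789+0.105180i)
  m=3: -0.095774+0.249452i × -0.254860+0.175366i = -0.019337-0.080371i  (running Σ = -0.308126+0.024809i)
  m=4: +0.076008-0.047486i × -0.112245-0.390372i = -0.027069-0.024341i  (running Σ = -0.335195+0.000468i)
  m=5: -0.017043-0.001493i × +0.210680+0.009006i = -0.003577-0.000468i  (running Σ = -0.338772+0.000000i)
Accumulated sum -0.338772+0.000000i; after 4π/(2l+1) scaling, -0.387012+0.000000i ⇒ P_5 = -0.387012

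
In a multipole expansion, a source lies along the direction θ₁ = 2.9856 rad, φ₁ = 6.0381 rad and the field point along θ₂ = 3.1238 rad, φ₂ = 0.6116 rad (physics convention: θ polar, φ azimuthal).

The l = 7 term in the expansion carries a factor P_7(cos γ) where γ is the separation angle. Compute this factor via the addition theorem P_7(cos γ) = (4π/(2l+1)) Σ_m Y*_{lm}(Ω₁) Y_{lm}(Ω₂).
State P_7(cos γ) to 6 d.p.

0.726524

Term-by-term m-sum for l=7 (normalisation 4π/15 = 0.837758):
  m=-7: -0.000000-0.000001i × -0.000000+0.000000i = +0.000000+0.000000i  (running Σ = +0.000000+0.000000i)
  m=-6: -0.000003+0.000026i × +0.000000-0.000000i = +0.000000+0.000000i  (running Σ = +0.000000+0.000000i)
  m=-5: +0.000131-0.000365i × -0.000000-0.000000i = -0.000000+0.000000i  (running Σ = -0.000000+0.000000i)
  m=-4: -0.002278+0.003398i × +0.000001+0.000000i = -0.000000+0.000000i  (running Σ = -0.000000+0.000000i)
  m=-3: +0.023007-0.020808i × -0.000013-0.000048i = -0.000001-0.000001i  (running Σ = -0.000001-0.000001i)
  m=-2: -0.144276+0.076987i × -0.000809+0.002232i = -0.000055-0.000384i  (running Σ = -0.000056-0.000385i)
  m=-1: +0.520129-0.130091i × +0.059420-0.041672i = +0.025485-0.029405i  (running Σ = +0.025429-0.029790i)
  m=0: -0.750536-0.000000i × -1.087711+0.000000i = +0.816366+0.000000i  (running Σ = +0.841795-0.029790i)
  m=1: -0.520129-0.130091i × -0.059420-0.041672i = +0.025485+0.029405i  (running Σ = +0.867280-0.000385i)
  m=2: -0.144276-0.076987i × -0.000809-0.002232i = -0.000055+0.000384i  (running Σ = +0.867225-0.000001i)
  m=3: -0.023007-0.020808i × +0.000013-0.000048i = -0.000001+0.000001i  (running Σ = +0.867224+0.000000i)
  m=4: -0.002278-0.003398i × +0.000001-0.000000i = -0.000000-0.000000i  (running Σ = +0.867224+0.000000i)
  m=5: -0.000131-0.000365i × +0.000000-0.000000i = -0.000000-0.000000i  (running Σ = +0.867224+0.000000i)
  m=6: -0.000003-0.000026i × +0.000000+0.000000i = +0.000000-0.000000i  (running Σ = +0.867224-0.000000i)
  m=7: +0.000000-0.000001i × +0.000000+0.000000i = +0.000000-0.000000i  (running Σ = +0.867224-0.000000i)
Total Σ_m = +0.867224-0.000000i. Multiply by 0.837758: +0.726524-0.000000i. P_7(cos γ) = 0.726524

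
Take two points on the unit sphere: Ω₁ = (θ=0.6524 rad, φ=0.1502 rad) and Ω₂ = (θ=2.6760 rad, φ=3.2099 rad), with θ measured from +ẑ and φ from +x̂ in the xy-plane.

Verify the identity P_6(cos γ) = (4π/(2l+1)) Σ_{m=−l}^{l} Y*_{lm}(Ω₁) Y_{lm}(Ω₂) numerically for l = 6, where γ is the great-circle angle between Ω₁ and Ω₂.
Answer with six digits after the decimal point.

Summing Y*_{l m}(θ₁,φ₁)·Y_{l m}(θ₂,φ₂) over m ∈ [−6, 6]; prefactor 4π/(2·6+1) = 0.966644:
  term(m=-6) = 0.00008 + 0.00005j   from Y*(Ω₁)=0.01501 + 0.01896j, Y(Ω₂)=0.00363 - 0.00158j
  term(m=-5) = 0.00274 + 0.00119j   from Y*(Ω₁)=0.08016 + 0.07483j, Y(Ω₂)=0.02570 - 0.00913j
  term(m=-4) = 0.03078 + 0.01046j   from Y*(Ω₁)=0.23770 + 0.16290j, Y(Ω₂)=0.10862 - 0.03044j
  term(m=-3) = 0.13501 + 0.03385j   from Y*(Ω₁)=0.41138 + 0.19902j, Y(Ω₂)=0.29821 - 0.06198j
  term(m=-2) = 0.16638 + 0.02750j   from Y*(Ω₁)=0.32010 + 0.09916j, Y(Ω₂)=0.49855 - 0.06854j
  term(m=-1) = -0.05361 - 0.00440j   from Y*(Ω₁)=-0.15438 - 0.02336j, Y(Ω₂)=0.34371 - 0.02351j
  term(m=+0) = 0.10903 + 0.00000j   from Y*(Ω₁)=-0.39010 + 0.00000j, Y(Ω₂)=-0.27950 + 0.00000j
  term(m=+1) = -0.05361 + 0.00440j   from Y*(Ω₁)=0.15438 - 0.02336j, Y(Ω₂)=-0.34371 - 0.02351j
  term(m=+2) = 0.16638 - 0.02750j   from Y*(Ω₁)=0.32010 - 0.09916j, Y(Ω₂)=0.49855 + 0.06854j
  term(m=+3) = 0.13501 - 0.03385j   from Y*(Ω₁)=-0.41138 + 0.19902j, Y(Ω₂)=-0.29821 - 0.06198j
  term(m=+4) = 0.03078 - 0.01046j   from Y*(Ω₁)=0.23770 - 0.16290j, Y(Ω₂)=0.10862 + 0.03044j
  term(m=+5) = 0.00274 - 0.00119j   from Y*(Ω₁)=-0.08016 + 0.07483j, Y(Ω₂)=-0.02570 - 0.00913j
  term(m=+6) = 0.00008 - 0.00005j   from Y*(Ω₁)=0.01501 - 0.01896j, Y(Ω₂)=0.00363 + 0.00158j
Total Σ_m = 0.67181 + 0.00000j. Multiply by 0.966644: 0.64940 + 0.00000j. P_6(cos γ) = 0.649403

0.649403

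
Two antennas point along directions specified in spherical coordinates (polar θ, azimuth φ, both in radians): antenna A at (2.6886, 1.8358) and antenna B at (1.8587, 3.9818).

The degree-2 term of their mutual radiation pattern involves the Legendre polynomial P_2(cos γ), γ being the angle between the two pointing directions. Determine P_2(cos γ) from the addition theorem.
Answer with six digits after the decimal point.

Term-by-term m-sum for l=2 (normalisation 4π/5 = 2.513274):
  [-2]  conj(Y_{2,-2})(Ω₁) = (-0.063838, -0.037404) ; Y_{2,-2}(Ω₂) = (-0.038851, -0.353000) ; Δ = (-0.010724, 0.023988)
  [-1]  conj(Y_{2,-1})(Ω₁) = (0.079624, -0.293398) ; Y_{2,-1}(Ω₂) = (0.140356, -0.156651) ; Δ = (-0.034785, -0.053653)
  [+0]  conj(Y_{2,0})(Ω₁) = (0.449548, -0.000000) ; Y_{2,0}(Ω₂) = (-0.239108, 0.000000) ; Δ = (-0.107490, 0.000000)
  [+1]  conj(Y_{2,1})(Ω₁) = (-0.079624, -0.293398) ; Y_{2,1}(Ω₂) = (-0.140356, -0.156651) ; Δ = (-0.034785, 0.053653)
  [+2]  conj(Y_{2,2})(Ω₁) = (-0.063838, 0.037404) ; Y_{2,2}(Ω₂) = (-0.038851, 0.353000) ; Δ = (-0.010724, -0.023988)
Total Σ_m = (-0.198508, 0.000000). Multiply by 2.513274: (-0.498905, 0.000000). P_2(cos γ) = -0.498905

-0.498905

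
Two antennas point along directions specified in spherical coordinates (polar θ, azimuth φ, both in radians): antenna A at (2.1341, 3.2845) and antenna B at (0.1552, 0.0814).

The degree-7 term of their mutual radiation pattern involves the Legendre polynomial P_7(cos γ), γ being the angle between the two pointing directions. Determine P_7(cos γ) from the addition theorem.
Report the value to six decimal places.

-0.258821

Term-by-term m-sum for l=7 (normalisation 4π/15 = 0.837758):
  m=-7: -0.083403-0.129993i × +0.000001-0.000001i = -0.000000-0.000000i  (running Σ = -0.000000-0.000000i)
  m=-6: -0.238830-0.275984i × +0.000022-0.000012i = -0.000009-0.000003i  (running Σ = -0.000009-0.000003i)
  m=-5: -0.324166-0.281197i × +0.000348-0.000150i = -0.000155-0.000049i  (running Σ = -0.000164-0.000053i)
  m=-4: -0.119036-0.076572i × +0.003800-0.001283i = -0.000551-0.000138i  (running Σ = -0.000714-0.000191i)
  m=-3: +0.254985+0.116547i × +0.029668-0.007393i = +0.008427+0.001573i  (running Σ = +0.007712+0.001382i)
  m=-2: +0.271535+0.079793i × +0.159916-0.026267i = +0.045519+0.005628i  (running Σ = +0.053231+0.007010i)
  m=-1: -0.170721-0.024565i × +0.532624-0.043452i = -0.091998-0.005666i  (running Σ = -0.038767+0.001344i)
  m=0: -0.307030-0.000000i × +0.753711+0.000000i = -0.231412-0.000000i  (running Σ = -0.270178+0.001344i)
  m=1: +0.170721-0.024565i × -0.532624-0.043452i = -0.091998+0.005666i  (running Σ = -0.362176+0.007010i)
  m=2: +0.271535-0.079793i × +0.159916+0.026267i = +0.045519-0.005628i  (running Σ = -0.316657+0.001382i)
  m=3: -0.254985+0.116547i × -0.029668-0.007393i = +0.008427-0.001573i  (running Σ = -0.308231-0.000191i)
  m=4: -0.119036+0.076572i × +0.003800+0.001283i = -0.000551+0.000138i  (running Σ = -0.308782-0.000053i)
  m=5: +0.324166-0.281197i × -0.000348-0.000150i = -0.000155+0.000049i  (running Σ = -0.308936-0.000003i)
  m=6: -0.238830+0.275984i × +0.000022+0.000012i = -0.000009+0.000003i  (running Σ = -0.308945-0.000000i)
  m=7: +0.083403-0.129993i × -0.000001-0.000001i = -0.000000+0.000000i  (running Σ = -0.308945-0.000000i)
Total Σ_m = -0.308945-0.000000i. Multiply by 0.837758: -0.258821-0.000000i. P_7(cos γ) = -0.258821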